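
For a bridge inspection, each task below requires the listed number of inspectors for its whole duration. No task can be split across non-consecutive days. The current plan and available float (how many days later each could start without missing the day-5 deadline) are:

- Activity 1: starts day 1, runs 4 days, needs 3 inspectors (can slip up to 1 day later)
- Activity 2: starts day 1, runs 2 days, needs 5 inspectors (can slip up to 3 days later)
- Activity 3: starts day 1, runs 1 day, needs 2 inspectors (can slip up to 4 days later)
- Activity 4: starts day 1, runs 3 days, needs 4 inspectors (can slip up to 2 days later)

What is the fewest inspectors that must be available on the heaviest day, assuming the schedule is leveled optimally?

Early-start (Activity 1@1, Activity 2@1, Activity 3@1, Activity 4@1) gives peak 14: d1:14  d2:12  d3:7  d4:3  d5:0.
Shift Activity 3→5, Activity 4→3.
Schedule Activity 1@1, Activity 2@1, Activity 3@5, Activity 4@3: d1:8  d2:8  d3:7  d4:7  d5:6 — peak 8.
Total inspector-days = 36 over 5 days ⇒ peak ≥ ⌈36/5⌉ = 8, so 8 is optimal.

8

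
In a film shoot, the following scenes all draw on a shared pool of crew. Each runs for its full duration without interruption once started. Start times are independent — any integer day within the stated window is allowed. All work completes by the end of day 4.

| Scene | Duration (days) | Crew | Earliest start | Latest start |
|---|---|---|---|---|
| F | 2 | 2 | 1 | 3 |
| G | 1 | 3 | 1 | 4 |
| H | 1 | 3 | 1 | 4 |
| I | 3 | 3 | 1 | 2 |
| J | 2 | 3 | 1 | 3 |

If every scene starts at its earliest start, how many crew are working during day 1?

At early start, day 1 has: F, G, H, I, J.
Demand: 2 + 3 + 3 + 3 + 3 = 14.

14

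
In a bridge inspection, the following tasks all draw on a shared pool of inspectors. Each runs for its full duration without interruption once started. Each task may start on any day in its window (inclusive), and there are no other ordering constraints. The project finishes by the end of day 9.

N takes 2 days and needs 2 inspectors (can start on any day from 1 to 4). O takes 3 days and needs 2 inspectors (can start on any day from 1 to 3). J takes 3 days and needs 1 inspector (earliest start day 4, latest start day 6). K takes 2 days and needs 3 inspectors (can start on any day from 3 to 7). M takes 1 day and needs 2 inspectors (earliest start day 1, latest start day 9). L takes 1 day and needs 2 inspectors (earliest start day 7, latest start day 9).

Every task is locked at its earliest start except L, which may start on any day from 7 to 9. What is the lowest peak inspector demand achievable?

L@7: d1:6  d2:4  d3:5  d4:4  d5:1  d6:1  d7:2  d8:0  d9:0 → peak 6
L@8: d1:6  d2:4  d3:5  d4:4  d5:1  d6:1  d7:0  d8:2  d9:0 → peak 6
L@9: d1:6  d2:4  d3:5  d4:4  d5:1  d6:1  d7:0  d8:0  d9:2 → peak 6
Best is L@7, peak 6.

6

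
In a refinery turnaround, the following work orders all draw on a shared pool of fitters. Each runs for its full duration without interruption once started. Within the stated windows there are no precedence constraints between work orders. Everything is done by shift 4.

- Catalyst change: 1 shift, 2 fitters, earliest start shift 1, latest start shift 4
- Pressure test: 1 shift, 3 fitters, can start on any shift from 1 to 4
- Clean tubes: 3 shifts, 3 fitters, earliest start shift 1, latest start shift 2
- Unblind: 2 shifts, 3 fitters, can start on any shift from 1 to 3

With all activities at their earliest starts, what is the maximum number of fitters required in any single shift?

11

Early-start schedule: Catalyst change@1, Pressure test@1, Clean tubes@1, Unblind@1.
Load per shift: shift 1: 11, shift 2: 6, shift 3: 3, shift 4: 0.
Peak is 11.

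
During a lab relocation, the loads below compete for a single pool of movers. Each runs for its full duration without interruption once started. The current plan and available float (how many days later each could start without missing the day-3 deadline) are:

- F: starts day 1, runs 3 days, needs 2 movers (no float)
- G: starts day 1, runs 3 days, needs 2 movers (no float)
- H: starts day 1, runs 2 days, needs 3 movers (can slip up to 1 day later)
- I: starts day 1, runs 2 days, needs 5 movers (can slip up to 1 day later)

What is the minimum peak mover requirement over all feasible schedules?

Schedule F@1, G@1, H@1, I@1: d1:12  d2:12  d3:4 — peak 12.
No arrangement of the 4 feasible schedules does better.

12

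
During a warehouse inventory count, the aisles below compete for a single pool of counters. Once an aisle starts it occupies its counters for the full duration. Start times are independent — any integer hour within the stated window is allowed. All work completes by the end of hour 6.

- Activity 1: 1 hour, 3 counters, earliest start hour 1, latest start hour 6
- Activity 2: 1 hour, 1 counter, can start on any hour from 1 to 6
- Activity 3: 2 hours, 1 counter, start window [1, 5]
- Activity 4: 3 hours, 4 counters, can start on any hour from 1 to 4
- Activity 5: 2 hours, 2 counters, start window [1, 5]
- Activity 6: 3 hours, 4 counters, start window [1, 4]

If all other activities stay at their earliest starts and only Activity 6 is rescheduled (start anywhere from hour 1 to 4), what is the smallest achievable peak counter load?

11

Activity 6@1: h1:15  h2:11  h3:8  h4:0  h5:0  h6:0 → peak 15
Activity 6@2: h1:11  h2:11  h3:8  h4:4  h5:0  h6:0 → peak 11
Activity 6@3: h1:11  h2:7  h3:8  h4:4  h5:4  h6:0 → peak 11
Activity 6@4: h1:11  h2:7  h3:4  h4:4  h5:4  h6:4 → peak 11
Best is Activity 6@2, peak 11.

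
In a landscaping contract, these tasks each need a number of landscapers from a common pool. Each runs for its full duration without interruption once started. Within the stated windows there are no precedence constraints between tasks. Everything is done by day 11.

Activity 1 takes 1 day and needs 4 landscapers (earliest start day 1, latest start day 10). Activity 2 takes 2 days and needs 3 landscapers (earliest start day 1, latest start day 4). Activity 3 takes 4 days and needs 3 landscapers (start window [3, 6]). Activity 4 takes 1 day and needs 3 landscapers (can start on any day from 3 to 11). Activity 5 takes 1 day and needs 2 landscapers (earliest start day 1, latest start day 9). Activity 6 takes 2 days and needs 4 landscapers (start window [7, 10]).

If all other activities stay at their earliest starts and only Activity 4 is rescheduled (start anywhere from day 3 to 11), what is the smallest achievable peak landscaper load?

9

Activity 4@3: d1:9  d2:3  d3:6  d4:3  d5:3  d6:3  d7:4  d8:4  d9:0  d10:0  d11:0 → peak 9
Activity 4@4: d1:9  d2:3  d3:3  d4:6  d5:3  d6:3  d7:4  d8:4  d9:0  d10:0  d11:0 → peak 9
Activity 4@5: d1:9  d2:3  d3:3  d4:3  d5:6  d6:3  d7:4  d8:4  d9:0  d10:0  d11:0 → peak 9
Activity 4@6: d1:9  d2:3  d3:3  d4:3  d5:3  d6:6  d7:4  d8:4  d9:0  d10:0  d11:0 → peak 9
Activity 4@7: d1:9  d2:3  d3:3  d4:3  d5:3  d6:3  d7:7  d8:4  d9:0  d10:0  d11:0 → peak 9
Activity 4@8: d1:9  d2:3  d3:3  d4:3  d5:3  d6:3  d7:4  d8:7  d9:0  d10:0  d11:0 → peak 9
Activity 4@9: d1:9  d2:3  d3:3  d4:3  d5:3  d6:3  d7:4  d8:4  d9:3  d10:0  d11:0 → peak 9
Activity 4@10: d1:9  d2:3  d3:3  d4:3  d5:3  d6:3  d7:4  d8:4  d9:0  d10:3  d11:0 → peak 9
Activity 4@11: d1:9  d2:3  d3:3  d4:3  d5:3  d6:3  d7:4  d8:4  d9:0  d10:0  d11:3 → peak 9
Best is Activity 4@3, peak 9.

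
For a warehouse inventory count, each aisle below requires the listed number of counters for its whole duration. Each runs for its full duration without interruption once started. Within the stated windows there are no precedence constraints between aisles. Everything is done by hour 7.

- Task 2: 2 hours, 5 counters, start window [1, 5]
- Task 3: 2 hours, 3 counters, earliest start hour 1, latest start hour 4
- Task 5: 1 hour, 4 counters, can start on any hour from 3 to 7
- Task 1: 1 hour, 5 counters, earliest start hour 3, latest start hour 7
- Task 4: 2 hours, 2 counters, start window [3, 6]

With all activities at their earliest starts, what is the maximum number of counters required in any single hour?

Early-start schedule: Task 2@1, Task 3@1, Task 5@3, Task 1@3, Task 4@3.
Load per hour: hour 1: 8, hour 2: 8, hour 3: 11, hour 4: 2, hour 5: 0, hour 6: 0, hour 7: 0.
Peak is 11.

11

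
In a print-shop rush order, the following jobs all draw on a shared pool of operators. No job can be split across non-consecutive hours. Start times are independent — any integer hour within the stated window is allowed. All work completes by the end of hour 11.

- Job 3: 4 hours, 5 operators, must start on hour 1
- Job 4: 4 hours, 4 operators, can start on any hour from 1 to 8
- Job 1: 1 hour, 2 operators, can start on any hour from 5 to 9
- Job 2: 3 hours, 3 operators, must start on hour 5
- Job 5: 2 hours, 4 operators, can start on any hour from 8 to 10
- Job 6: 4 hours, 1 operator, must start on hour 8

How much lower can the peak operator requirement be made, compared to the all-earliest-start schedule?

Early-start peak: h1:9  h2:9  h3:9  h4:9  h5:5  h6:3  h7:3  h8:5  h9:5  h10:1  h11:1 ⇒ 9.
Leveled (Job 3@1, Job 4@5, Job 1@8, Job 2@5, Job 5@9, Job 6@8): h1:5  h2:5  h3:5  h4:5  h5:7  h6:7  h7:7  h8:7  h9:5  h10:5  h11:1 ⇒ 7.
Reduction 9 − 7 = 2.

2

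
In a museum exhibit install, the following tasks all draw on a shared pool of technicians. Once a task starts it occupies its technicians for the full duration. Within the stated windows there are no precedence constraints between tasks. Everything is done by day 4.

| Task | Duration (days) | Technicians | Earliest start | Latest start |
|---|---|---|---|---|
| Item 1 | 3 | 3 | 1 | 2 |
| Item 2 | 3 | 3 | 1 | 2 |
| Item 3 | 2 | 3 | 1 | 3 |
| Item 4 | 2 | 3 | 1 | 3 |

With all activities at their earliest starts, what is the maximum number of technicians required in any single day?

Early-start schedule: Item 1@1, Item 2@1, Item 3@1, Item 4@1.
Load per day: day 1: 12, day 2: 12, day 3: 6, day 4: 0.
Peak is 12.

12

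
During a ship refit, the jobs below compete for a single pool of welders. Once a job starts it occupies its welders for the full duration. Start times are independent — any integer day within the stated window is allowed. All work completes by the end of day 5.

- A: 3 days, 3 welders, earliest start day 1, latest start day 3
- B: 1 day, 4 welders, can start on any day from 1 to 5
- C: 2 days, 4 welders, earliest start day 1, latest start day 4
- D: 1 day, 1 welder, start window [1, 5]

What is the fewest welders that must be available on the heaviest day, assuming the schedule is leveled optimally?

7

Early-start (A@1, B@1, C@1, D@1) gives peak 12: d1:12  d2:7  d3:3  d4:0  d5:0.
Shift C→2, D→4.
Schedule A@1, B@1, C@2, D@4: d1:7  d2:7  d3:7  d4:1  d5:0 — peak 7.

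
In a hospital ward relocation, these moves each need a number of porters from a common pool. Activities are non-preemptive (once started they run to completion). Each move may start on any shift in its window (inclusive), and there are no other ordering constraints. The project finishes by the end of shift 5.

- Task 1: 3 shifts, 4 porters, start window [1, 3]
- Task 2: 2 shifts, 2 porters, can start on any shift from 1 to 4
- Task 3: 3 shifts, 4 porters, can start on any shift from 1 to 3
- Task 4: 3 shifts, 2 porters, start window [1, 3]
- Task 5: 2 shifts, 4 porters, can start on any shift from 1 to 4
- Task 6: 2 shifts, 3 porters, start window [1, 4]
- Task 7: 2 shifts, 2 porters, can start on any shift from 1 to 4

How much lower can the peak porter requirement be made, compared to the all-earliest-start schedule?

10

Early-start peak: s1:21  s2:21  s3:10  s4:0  s5:0 ⇒ 21.
Leveled (Task 1@1, Task 2@1, Task 3@1, Task 4@3, Task 5@4, Task 6@4, Task 7@4): s1:10  s2:10  s3:10  s4:11  s5:11 ⇒ 11.
Reduction 21 − 11 = 10.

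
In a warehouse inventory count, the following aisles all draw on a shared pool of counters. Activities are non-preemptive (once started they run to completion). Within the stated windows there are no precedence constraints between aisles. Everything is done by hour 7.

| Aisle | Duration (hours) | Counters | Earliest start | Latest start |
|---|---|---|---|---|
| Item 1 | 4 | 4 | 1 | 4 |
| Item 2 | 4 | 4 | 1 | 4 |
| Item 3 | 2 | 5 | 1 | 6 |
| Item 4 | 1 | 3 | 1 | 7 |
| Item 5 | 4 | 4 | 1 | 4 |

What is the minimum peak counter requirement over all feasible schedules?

Early-start (Item 1@1, Item 2@1, Item 3@1, Item 4@1, Item 5@1) gives peak 20: h1:20  h2:17  h3:12  h4:12  h5:0  h6:0  h7:0.
Shift Item 3→5, Item 5→2.
Schedule Item 1@1, Item 2@1, Item 3@5, Item 4@1, Item 5@2: h1:11  h2:12  h3:12  h4:12  h5:9  h6:5  h7:0 — peak 12.

12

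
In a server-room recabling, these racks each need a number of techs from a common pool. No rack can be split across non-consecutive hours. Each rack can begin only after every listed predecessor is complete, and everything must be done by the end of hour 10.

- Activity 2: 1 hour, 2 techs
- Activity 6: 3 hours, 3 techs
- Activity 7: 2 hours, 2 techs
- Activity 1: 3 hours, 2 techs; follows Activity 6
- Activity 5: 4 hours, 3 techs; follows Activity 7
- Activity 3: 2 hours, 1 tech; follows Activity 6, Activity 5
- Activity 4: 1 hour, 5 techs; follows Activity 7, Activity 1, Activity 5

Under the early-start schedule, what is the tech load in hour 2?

5

At early start, hour 2 has: Activity 6, Activity 7.
Demand: 3 + 2 = 5.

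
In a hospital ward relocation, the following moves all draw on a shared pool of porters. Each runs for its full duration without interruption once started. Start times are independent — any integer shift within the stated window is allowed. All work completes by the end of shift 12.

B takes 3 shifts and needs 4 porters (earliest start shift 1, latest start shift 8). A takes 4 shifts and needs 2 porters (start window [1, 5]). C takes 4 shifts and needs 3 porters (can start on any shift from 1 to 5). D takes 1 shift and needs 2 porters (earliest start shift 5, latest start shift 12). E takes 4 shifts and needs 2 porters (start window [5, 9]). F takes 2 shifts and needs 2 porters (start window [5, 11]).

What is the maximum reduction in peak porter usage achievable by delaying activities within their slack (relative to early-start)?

Early-start peak: s1:9  s2:9  s3:9  s4:5  s5:6  s6:4  s7:2  s8:2  s9:0  s10:0  s11:0  s12:0 ⇒ 9.
Leveled (B@1, A@4, C@4, D@8, E@8, F@9): s1:4  s2:4  s3:4  s4:5  s5:5  s6:5  s7:5  s8:4  s9:4  s10:4  s11:2  s12:0 ⇒ 5.
Reduction 9 − 5 = 4.

4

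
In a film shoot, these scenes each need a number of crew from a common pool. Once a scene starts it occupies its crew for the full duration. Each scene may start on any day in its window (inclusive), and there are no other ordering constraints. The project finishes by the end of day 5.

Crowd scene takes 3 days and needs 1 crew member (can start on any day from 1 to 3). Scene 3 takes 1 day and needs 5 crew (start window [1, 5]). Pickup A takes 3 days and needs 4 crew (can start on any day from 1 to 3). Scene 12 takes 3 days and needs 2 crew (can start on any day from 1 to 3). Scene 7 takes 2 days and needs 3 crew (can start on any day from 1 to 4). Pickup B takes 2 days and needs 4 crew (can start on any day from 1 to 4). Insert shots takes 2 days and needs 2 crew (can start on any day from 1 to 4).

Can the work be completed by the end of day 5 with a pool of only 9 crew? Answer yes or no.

The minimum achievable peak is 10; 9 < 10, so no feasible schedule stays within the cap.

no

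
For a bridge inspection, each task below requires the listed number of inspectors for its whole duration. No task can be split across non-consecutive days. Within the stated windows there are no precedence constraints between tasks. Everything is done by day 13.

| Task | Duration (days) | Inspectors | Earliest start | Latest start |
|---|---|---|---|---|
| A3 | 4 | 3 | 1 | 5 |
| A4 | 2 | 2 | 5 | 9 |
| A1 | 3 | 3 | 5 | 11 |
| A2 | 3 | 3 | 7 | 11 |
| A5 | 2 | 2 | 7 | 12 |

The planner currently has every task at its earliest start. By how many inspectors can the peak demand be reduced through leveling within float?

Early-start peak: d1:3  d2:3  d3:3  d4:3  d5:5  d6:5  d7:8  d8:5  d9:3  d10:0  d11:0  d12:0  d13:0 ⇒ 8.
Leveled (A3@1, A4@8, A1@5, A2@10, A5@8): d1:3  d2:3  d3:3  d4:3  d5:3  d6:3  d7:3  d8:4  d9:4  d10:3  d11:3  d12:3  d13:0 ⇒ 4.
Reduction 8 − 4 = 4.

4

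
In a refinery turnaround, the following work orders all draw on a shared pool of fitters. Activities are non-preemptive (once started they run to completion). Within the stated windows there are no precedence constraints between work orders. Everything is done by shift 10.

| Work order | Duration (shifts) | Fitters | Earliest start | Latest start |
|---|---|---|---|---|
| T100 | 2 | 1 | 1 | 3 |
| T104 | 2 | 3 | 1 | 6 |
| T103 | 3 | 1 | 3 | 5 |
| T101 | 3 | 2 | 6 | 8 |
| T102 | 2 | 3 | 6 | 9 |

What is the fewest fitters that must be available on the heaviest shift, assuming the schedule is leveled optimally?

Early-start (T100@1, T104@1, T103@3, T101@6, T102@6) gives peak 5: s1:4  s2:4  s3:1  s4:1  s5:1  s6:5  s7:5  s8:2  s9:0  s10:0.
Shift T104→3, T103→5, T102→9.
Schedule T100@1, T104@3, T103@5, T101@6, T102@9: s1:1  s2:1  s3:3  s4:3  s5:1  s6:3  s7:3  s8:2  s9:3  s10:3 — peak 3.
Total fitter-shifts = 23 over 10 shifts ⇒ peak ≥ ⌈23/10⌉ = 3, so 3 is optimal.

3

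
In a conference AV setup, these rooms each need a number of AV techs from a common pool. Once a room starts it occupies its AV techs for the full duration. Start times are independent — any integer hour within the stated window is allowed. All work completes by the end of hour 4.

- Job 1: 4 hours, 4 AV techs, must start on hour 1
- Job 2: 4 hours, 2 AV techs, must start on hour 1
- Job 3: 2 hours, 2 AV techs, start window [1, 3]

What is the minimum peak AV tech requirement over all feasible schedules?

8

Schedule Job 1@1, Job 2@1, Job 3@1: h1:8  h2:8  h3:6  h4:6 — peak 8.
No arrangement of the 3 feasible schedules does better.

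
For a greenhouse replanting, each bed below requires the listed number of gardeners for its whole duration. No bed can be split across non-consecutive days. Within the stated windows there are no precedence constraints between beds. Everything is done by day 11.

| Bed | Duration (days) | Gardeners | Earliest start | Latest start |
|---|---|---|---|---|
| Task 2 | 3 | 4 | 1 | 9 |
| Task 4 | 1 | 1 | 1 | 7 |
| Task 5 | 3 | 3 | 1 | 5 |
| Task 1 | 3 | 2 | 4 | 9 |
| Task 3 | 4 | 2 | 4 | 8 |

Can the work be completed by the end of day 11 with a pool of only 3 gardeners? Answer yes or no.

Total gardener-days = 36; over 11 days the average is 36/11 > 3, so some day must exceed 3.

no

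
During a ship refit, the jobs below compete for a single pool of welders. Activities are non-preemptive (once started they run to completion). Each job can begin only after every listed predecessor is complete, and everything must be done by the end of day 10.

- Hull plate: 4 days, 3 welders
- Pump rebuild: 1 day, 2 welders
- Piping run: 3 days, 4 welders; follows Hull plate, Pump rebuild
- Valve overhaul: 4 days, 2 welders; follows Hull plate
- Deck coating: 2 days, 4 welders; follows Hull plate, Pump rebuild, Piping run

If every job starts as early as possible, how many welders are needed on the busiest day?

6

Early-start schedule: Hull plate@1, Pump rebuild@1, Piping run@5, Valve overhaul@5, Deck coating@8.
Load per day: day 1: 5, day 2: 3, day 3: 3, day 4: 3, day 5: 6, day 6: 6, day 7: 6, day 8: 6, day 9: 4, day 10: 0.
Peak is 6.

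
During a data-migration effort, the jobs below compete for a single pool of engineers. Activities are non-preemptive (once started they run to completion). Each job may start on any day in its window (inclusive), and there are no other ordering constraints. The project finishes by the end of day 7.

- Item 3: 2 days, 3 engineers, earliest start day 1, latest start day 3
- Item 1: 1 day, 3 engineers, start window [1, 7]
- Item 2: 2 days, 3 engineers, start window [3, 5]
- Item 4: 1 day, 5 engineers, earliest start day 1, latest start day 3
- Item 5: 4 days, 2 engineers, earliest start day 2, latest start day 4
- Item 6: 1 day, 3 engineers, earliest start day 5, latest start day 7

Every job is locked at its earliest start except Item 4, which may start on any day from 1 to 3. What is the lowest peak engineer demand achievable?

Item 4@1: d1:11  d2:5  d3:5  d4:5  d5:5  d6:0  d7:0 → peak 11
Item 4@2: d1:6  d2:10  d3:5  d4:5  d5:5  d6:0  d7:0 → peak 10
Item 4@3: d1:6  d2:5  d3:10  d4:5  d5:5  d6:0  d7:0 → peak 10
Best is Item 4@2, peak 10.

10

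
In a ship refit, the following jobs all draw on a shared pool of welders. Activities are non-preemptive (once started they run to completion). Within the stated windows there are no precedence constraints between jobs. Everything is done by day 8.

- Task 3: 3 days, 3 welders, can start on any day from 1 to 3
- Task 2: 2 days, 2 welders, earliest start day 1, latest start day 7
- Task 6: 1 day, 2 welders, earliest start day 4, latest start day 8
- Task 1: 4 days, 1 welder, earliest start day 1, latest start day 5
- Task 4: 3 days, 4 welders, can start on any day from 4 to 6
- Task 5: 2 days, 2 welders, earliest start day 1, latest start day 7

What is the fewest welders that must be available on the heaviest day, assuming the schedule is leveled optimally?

5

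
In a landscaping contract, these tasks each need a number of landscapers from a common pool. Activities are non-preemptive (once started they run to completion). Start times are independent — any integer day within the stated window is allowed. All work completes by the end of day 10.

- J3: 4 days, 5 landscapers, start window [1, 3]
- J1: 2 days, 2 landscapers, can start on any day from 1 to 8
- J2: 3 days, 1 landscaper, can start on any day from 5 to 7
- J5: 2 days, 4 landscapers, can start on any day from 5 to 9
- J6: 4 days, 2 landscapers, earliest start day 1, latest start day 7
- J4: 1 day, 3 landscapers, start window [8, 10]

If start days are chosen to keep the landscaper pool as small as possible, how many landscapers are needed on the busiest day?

Early-start (J3@1, J1@1, J2@5, J5@5, J6@1, J4@8) gives peak 9: d1:9  d2:9  d3:7  d4:7  d5:5  d6:5  d7:1  d8:3  d9:0  d10:0.
Shift J1→5, J5→9, J6→5.
Schedule J3@1, J1@5, J2@5, J5@9, J6@5, J4@8: d1:5  d2:5  d3:5  d4:5  d5:5  d6:5  d7:3  d8:5  d9:4  d10:4 — peak 5.
Total landscaper-days = 46 over 10 days ⇒ peak ≥ ⌈46/10⌉ = 5, so 5 is optimal.

5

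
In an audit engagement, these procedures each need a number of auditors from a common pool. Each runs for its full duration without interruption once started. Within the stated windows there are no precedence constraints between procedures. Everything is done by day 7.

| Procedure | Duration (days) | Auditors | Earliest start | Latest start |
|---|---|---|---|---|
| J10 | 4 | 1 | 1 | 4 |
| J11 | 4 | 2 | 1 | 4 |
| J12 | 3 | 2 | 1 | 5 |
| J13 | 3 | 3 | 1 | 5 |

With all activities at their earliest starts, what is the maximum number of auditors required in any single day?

Early-start schedule: J10@1, J11@1, J12@1, J13@1.
Load per day: day 1: 8, day 2: 8, day 3: 8, day 4: 3, day 5: 0, day 6: 0, day 7: 0.
Peak is 8.

8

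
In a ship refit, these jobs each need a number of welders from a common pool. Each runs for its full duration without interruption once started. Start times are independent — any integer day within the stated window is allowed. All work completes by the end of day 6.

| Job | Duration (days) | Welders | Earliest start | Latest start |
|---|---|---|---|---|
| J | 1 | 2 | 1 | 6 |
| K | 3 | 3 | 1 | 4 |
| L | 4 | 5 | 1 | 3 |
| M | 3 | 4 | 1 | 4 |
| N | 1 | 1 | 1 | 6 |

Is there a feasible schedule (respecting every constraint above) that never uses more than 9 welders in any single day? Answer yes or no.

Schedule J@1, K@1, L@2, M@4, N@1: d1:6  d2:8  d3:8  d4:9  d5:9  d6:4 — peak 9 ≤ 9.

yes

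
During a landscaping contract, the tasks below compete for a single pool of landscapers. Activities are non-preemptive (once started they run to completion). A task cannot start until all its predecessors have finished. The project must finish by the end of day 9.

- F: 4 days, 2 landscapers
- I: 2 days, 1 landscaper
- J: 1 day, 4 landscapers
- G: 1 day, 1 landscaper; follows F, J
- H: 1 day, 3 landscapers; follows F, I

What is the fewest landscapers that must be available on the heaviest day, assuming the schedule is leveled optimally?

4

Early-start (F@1, I@1, J@1, G@5, H@5) gives peak 7: d1:7  d2:3  d3:2  d4:2  d5:4  d6:0  d7:0  d8:0  d9:0.
Shift J→5, G→6, H→6.
Schedule F@1, I@1, J@5, G@6, H@6: d1:3  d2:3  d3:2  d4:2  d5:4  d6:4  d7:0  d8:0  d9:0 — peak 4.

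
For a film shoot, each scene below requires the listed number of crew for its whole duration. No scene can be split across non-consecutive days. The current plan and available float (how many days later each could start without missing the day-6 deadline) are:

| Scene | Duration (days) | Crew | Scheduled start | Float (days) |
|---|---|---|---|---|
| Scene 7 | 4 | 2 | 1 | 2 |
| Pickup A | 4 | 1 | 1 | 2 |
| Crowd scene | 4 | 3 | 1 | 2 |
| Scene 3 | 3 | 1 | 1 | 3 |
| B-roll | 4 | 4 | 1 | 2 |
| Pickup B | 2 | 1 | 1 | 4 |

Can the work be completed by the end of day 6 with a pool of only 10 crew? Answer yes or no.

The minimum achievable peak is 11; 10 < 11, so no feasible schedule stays within the cap.

no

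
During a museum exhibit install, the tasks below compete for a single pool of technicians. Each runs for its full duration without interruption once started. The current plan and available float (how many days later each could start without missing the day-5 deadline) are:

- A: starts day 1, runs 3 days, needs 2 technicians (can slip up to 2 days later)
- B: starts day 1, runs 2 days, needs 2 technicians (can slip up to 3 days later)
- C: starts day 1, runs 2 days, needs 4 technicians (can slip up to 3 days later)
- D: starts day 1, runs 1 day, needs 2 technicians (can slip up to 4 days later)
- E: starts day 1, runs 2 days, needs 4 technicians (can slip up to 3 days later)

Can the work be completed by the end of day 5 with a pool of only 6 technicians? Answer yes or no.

yes

Schedule A@1, B@3, C@1, D@3, E@4: d1:6  d2:6  d3:6  d4:6  d5:4 — peak 6 ≤ 6.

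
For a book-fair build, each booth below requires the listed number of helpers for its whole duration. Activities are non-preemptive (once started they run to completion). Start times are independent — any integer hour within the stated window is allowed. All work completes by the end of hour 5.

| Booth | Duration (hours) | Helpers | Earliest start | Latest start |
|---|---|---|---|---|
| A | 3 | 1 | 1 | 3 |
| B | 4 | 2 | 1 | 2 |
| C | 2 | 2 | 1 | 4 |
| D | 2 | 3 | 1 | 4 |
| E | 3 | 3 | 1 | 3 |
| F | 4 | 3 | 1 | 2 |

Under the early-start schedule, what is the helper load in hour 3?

9

At early start, hour 3 has: A, B, E, F.
Demand: 1 + 2 + 3 + 3 = 9.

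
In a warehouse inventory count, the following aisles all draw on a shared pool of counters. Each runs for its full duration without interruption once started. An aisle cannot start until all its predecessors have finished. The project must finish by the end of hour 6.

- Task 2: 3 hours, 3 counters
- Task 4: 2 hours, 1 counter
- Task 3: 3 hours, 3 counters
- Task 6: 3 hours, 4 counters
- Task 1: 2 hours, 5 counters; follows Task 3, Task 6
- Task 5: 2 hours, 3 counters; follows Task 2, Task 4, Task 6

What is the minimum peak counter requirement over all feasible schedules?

Schedule Task 2@1, Task 4@1, Task 3@1, Task 6@1, Task 1@4, Task 5@4: h1:11  h2:11  h3:10  h4:8  h5:8  h6:0 — peak 11.

11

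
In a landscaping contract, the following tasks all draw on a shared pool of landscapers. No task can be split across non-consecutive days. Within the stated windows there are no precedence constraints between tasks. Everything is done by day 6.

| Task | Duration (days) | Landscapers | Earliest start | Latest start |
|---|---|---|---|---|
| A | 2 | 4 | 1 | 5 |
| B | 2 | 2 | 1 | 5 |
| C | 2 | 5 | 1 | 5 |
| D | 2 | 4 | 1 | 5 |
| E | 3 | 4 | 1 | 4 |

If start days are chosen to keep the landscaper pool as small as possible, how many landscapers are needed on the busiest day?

8

Early-start (A@1, B@1, C@1, D@1, E@1) gives peak 19: d1:19  d2:19  d3:4  d4:0  d5:0  d6:0.
Shift B→4, C→5, D→3.
Schedule A@1, B@4, C@5, D@3, E@1: d1:8  d2:8  d3:8  d4:6  d5:7  d6:5 — peak 8.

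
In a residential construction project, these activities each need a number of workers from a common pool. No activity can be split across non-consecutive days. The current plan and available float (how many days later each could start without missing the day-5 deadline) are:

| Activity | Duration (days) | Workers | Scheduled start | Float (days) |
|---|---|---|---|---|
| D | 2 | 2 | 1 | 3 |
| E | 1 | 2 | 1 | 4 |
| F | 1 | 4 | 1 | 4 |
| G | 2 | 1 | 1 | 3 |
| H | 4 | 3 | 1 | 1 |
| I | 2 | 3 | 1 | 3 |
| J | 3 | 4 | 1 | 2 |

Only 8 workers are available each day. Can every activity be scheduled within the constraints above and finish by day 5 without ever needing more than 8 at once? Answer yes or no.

no

Total worker-days = 42; over 5 days the average is 42/5 > 8, so some day must exceed 8.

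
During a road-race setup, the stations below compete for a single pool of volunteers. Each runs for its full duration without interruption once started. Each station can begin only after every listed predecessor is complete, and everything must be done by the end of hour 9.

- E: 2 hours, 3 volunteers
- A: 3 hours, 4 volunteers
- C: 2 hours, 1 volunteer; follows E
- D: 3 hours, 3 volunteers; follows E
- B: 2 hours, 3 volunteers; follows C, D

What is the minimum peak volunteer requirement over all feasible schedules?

Early-start (E@1, A@1, C@3, D@3, B@6) gives peak 8: h1:7  h2:7  h3:8  h4:4  h5:3  h6:3  h7:3  h8:0  h9:0.
Shift D→4, B→7.
Schedule E@1, A@1, C@3, D@4, B@7: h1:7  h2:7  h3:5  h4:4  h5:3  h6:3  h7:3  h8:3  h9:0 — peak 7.

7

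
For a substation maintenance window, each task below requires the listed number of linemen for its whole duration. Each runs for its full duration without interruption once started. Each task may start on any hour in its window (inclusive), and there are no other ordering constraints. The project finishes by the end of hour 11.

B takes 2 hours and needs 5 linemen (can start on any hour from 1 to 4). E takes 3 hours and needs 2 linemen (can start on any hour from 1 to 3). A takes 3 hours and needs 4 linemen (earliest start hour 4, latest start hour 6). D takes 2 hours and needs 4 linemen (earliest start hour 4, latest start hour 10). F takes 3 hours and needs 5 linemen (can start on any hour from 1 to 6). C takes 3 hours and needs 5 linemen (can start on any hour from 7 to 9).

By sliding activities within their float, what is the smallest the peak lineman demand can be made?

Early-start (B@1, E@1, A@4, D@4, F@1, C@7) gives peak 12: h1:12  h2:12  h3:7  h4:8  h5:8  h6:4  h7:5  h8:5  h9:5  h10:0  h11:0.
Shift A→6, D→6, F→3, C→9.
Schedule B@1, E@1, A@6, D@6, F@3, C@9: h1:7  h2:7  h3:7  h4:5  h5:5  h6:8  h7:8  h8:4  h9:5  h10:5  h11:5 — peak 8.

8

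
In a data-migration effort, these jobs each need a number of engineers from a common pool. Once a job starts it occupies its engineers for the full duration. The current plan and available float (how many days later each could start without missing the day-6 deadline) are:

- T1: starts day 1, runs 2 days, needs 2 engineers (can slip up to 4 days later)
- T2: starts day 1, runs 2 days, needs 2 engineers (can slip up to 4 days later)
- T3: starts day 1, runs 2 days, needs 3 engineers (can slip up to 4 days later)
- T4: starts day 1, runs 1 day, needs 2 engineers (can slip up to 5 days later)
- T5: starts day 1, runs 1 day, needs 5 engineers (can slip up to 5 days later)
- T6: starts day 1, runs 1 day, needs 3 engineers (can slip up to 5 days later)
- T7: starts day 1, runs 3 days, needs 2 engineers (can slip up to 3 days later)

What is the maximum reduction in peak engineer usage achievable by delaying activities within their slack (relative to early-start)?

13

Early-start peak: d1:19  d2:9  d3:2  d4:0  d5:0  d6:0 ⇒ 19.
Leveled (T1@1, T2@1, T3@3, T4@1, T5@5, T6@6, T7@2): d1:6  d2:6  d3:5  d4:5  d5:5  d6:3 ⇒ 6.
Reduction 19 − 6 = 13.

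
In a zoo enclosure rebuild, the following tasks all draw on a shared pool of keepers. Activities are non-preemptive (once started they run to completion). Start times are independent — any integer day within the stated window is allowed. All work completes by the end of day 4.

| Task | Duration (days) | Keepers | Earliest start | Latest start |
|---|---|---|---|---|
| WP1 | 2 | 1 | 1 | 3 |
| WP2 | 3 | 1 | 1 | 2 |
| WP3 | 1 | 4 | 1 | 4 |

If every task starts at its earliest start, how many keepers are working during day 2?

2

At early start, day 2 has: WP1, WP2.
Demand: 1 + 1 = 2.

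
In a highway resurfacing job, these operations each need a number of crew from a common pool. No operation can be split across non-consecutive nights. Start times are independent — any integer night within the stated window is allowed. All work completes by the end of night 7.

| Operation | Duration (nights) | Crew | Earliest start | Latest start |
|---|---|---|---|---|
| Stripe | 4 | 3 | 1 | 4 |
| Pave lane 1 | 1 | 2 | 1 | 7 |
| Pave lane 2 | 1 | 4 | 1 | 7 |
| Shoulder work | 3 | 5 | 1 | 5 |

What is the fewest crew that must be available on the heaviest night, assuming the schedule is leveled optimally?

Early-start (Stripe@1, Pave lane 1@1, Pave lane 2@1, Shoulder work@1) gives peak 14: n1:14  n2:8  n3:8  n4:3  n5:0  n6:0  n7:0.
Shift Pave lane 2→2, Shoulder work→5.
Schedule Stripe@1, Pave lane 1@1, Pave lane 2@2, Shoulder work@5: n1:5  n2:7  n3:3  n4:3  n5:5  n6:5  n7:5 — peak 7.

7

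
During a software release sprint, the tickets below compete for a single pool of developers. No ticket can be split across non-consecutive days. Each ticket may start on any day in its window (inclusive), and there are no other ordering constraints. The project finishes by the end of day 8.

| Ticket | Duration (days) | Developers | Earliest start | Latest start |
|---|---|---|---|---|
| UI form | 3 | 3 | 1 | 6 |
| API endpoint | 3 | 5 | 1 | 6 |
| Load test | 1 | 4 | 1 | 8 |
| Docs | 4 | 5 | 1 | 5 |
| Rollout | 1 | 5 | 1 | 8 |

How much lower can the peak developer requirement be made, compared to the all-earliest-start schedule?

13

Early-start peak: d1:22  d2:13  d3:13  d4:5  d5:0  d6:0  d7:0  d8:0 ⇒ 22.
Leveled (UI form@1, API endpoint@1, Load test@4, Docs@4, Rollout@8): d1:8  d2:8  d3:8  d4:9  d5:5  d6:5  d7:5  d8:5 ⇒ 9.
Reduction 22 − 9 = 13.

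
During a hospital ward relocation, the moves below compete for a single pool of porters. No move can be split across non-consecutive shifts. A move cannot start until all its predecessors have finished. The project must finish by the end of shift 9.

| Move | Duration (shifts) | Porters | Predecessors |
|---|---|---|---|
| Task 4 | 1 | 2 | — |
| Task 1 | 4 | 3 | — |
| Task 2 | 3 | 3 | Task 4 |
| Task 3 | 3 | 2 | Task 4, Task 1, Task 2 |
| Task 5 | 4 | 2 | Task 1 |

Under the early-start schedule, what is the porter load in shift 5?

At early start, shift 5 has: Task 3, Task 5.
Demand: 2 + 2 = 4.

4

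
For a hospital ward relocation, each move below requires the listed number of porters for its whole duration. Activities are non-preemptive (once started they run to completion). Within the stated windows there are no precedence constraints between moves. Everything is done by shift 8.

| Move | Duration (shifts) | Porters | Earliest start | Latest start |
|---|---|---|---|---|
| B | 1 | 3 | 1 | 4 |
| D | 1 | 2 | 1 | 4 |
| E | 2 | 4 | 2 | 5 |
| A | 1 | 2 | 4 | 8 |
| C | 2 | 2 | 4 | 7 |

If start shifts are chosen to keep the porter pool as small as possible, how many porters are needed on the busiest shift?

4

Early-start (B@1, D@1, E@2, A@4, C@4) gives peak 5: s1:5  s2:4  s3:4  s4:4  s5:2  s6:0  s7:0  s8:0.
Shift D→2, E→3, A→5, C→5.
Schedule B@1, D@2, E@3, A@5, C@5: s1:3  s2:2  s3:4  s4:4  s5:4  s6:2  s7:0  s8:0 — peak 4.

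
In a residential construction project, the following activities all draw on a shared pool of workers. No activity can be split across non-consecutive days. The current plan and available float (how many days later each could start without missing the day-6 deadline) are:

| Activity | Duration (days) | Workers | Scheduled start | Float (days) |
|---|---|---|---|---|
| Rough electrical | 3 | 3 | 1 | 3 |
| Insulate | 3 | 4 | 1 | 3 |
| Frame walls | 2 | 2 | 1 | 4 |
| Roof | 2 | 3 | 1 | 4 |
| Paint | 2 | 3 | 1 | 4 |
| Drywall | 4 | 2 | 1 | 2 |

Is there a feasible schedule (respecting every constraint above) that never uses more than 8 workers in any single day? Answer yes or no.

Schedule Rough electrical@1, Insulate@4, Frame walls@3, Roof@1, Paint@5, Drywall@1: d1:8  d2:8  d3:7  d4:8  d5:7  d6:7 — peak 8 ≤ 8.

yes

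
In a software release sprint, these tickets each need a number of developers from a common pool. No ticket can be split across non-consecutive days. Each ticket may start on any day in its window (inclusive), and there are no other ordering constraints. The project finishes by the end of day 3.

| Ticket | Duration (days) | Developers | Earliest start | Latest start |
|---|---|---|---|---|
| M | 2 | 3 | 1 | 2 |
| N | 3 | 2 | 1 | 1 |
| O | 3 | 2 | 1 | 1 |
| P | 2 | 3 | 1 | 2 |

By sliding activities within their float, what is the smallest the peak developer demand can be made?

10

Schedule M@1, N@1, O@1, P@1: d1:10  d2:10  d3:4 — peak 10.
No arrangement of the 4 feasible schedules does better.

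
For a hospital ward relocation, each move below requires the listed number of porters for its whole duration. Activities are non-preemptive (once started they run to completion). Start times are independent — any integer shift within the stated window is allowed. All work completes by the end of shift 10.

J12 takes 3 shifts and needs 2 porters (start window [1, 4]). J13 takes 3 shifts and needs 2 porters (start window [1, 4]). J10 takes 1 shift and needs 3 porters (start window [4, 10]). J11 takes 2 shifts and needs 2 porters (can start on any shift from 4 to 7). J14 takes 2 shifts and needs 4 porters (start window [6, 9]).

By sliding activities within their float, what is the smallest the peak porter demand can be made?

4

Early-start (J12@1, J13@1, J10@4, J11@4, J14@6) gives peak 5: s1:4  s2:4  s3:4  s4:5  s5:2  s6:4  s7:4  s8:0  s9:0  s10:0.
Shift J11→5, J14→7.
Schedule J12@1, J13@1, J10@4, J11@5, J14@7: s1:4  s2:4  s3:4  s4:3  s5:2  s6:2  s7:4  s8:4  s9:0  s10:0 — peak 4.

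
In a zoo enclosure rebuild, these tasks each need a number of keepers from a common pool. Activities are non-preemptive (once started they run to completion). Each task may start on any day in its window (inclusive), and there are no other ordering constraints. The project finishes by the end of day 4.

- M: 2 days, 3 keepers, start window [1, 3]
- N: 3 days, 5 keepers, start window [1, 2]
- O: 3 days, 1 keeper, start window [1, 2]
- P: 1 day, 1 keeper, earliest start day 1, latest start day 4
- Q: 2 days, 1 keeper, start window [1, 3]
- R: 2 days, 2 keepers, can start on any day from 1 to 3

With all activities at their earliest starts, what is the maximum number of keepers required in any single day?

Early-start schedule: M@1, N@1, O@1, P@1, Q@1, R@1.
Load per day: day 1: 13, day 2: 12, day 3: 6, day 4: 0.
Peak is 13.

13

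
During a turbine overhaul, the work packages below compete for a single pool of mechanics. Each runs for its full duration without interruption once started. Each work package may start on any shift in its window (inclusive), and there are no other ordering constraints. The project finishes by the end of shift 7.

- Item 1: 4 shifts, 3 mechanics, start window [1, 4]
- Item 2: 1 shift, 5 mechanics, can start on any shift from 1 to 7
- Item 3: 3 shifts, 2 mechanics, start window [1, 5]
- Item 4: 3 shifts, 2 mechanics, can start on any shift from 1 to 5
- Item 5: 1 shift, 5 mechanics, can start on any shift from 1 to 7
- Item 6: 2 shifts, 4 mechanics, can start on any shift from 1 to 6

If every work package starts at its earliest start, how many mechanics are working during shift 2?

11

At early start, shift 2 has: Item 1, Item 3, Item 4, Item 6.
Demand: 3 + 2 + 2 + 4 = 11.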